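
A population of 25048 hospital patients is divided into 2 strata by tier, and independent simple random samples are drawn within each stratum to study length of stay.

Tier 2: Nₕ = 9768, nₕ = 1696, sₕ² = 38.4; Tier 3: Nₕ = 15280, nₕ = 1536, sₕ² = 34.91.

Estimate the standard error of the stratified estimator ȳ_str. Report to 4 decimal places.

Var(ȳ_str) = Σₕ Wₕ²(1 − fₕ)sₕ²/nₕ with Wₕ = Nₕ/N, N = 25048.
Tier 2: Wₕ = 0.38997126; term = 0.38997126²·(1 − 0.17362817)·38.4/1696 = 0.002845418.
Tier 3: Wₕ = 0.61002874; term = 0.61002874²·(1 − 0.10052356)·34.91/1536 = 0.0076076237.
Sum = 0.010453042.
SE = √(0.010453042) = 0.1022.

0.1022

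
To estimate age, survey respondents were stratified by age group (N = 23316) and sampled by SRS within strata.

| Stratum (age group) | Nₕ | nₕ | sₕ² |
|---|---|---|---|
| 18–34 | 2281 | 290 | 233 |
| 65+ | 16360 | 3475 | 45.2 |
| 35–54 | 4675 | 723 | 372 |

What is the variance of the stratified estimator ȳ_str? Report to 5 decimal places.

0.02924

Var(ȳ_str) = Σₕ Wₕ²(1 − fₕ)sₕ²/nₕ with Wₕ = Nₕ/N, N = 23316.
18–34: Wₕ = 0.09782982; term = 0.09782982²·(1 − 0.12713722)·233/290 = 0.0067119139.
65+: Wₕ = 0.70166409; term = 0.70166409²·(1 − 0.21240831)·45.2/3475 = 0.0050436304.
35–54: Wₕ = 0.20050609; term = 0.20050609²·(1 − 0.15465241)·372/723 = 0.017486186.
Sum = 0.02924173.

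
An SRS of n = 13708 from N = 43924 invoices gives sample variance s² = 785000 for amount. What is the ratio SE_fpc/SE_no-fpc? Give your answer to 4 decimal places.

0.8294

f = n/N = 13708/43924 = 0.31208451.
SE_no-fpc = √(s²/n) = 7.567419; SE_fpc = √((1−f)s²/n) = 6.2764681.
Ratio = √(1−f) = 0.82940671.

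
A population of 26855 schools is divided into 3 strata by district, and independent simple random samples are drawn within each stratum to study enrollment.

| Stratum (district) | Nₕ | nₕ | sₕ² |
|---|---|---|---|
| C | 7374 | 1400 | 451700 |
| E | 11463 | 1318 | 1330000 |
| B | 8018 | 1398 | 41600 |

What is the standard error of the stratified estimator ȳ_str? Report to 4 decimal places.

Var(ȳ_str) = Σₕ Wₕ²(1 − fₕ)sₕ²/nₕ with Wₕ = Nₕ/N, N = 26855.
C: Wₕ = 0.27458574; term = 0.27458574²·(1 − 0.18985625)·451700/1400 = 19.707888.
E: Wₕ = 0.42684789; term = 0.42684789²·(1 − 0.11497863)·1330000/1318 = 162.71825.
B: Wₕ = 0.29856637; term = 0.29856637²·(1 − 0.17435770)·41600/1398 = 2.1900795.
Sum = 184.61622.
SE = √(184.61622) = 13.5874.

13.5874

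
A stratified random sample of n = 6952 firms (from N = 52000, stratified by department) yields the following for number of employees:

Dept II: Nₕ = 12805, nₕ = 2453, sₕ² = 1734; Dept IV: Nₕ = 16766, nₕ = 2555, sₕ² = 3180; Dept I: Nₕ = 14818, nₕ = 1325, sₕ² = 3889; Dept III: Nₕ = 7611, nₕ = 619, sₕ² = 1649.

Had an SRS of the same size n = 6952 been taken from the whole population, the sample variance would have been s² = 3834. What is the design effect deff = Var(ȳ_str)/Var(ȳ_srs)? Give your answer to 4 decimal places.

Var(ȳ_str) = Σ Wₕ²(1−fₕ)sₕ²/nₕ with Wₕ = Nₕ/52000:
  Dept II: (12805/52000)²·(1−2453/12805)·1734/2453 = 0.034653628
  Dept IV: (16766/52000)²·(1−2555/16766)·3180/2555 = 0.10966894
  Dept I: (14818/52000)²·(1−1325/14818)·3889/1325 = 0.21702686
  Dept III: (7611/52000)²·(1−619/7611)·1649/619 = 0.052428383
  → Var(ȳ_str) = 0.41377781.
Var(ȳ_srs) = (1 − 6952/52000)·3834/6952 = 0.4777652.
deff = 0.41377781 / 0.4777652 = 0.8661.

0.8661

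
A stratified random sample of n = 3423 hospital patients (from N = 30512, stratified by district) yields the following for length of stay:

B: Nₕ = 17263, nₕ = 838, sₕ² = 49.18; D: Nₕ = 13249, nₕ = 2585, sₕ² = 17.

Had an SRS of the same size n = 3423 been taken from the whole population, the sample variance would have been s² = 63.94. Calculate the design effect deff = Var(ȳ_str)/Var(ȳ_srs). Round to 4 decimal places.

Var(ȳ_str) = Σ Wₕ²(1−fₕ)sₕ²/nₕ with Wₕ = Nₕ/30512:
  B: (17263/30512)²·(1−838/17263)·49.18/838 = 0.017874126
  D: (13249/30512)²·(1−2585/13249)·17/2585 = 9.9804531 × 10^-4
  → Var(ȳ_str) = 0.018872171.
Var(ȳ_srs) = (1 − 3423/30512)·63.94/3423 = 0.016583952.
deff = 0.018872171 / 0.016583952 = 1.1380.

1.1380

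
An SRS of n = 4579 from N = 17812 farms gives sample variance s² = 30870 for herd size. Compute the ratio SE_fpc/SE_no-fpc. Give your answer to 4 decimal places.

0.8619

f = n/N = 4579/17812 = 0.25707388.
SE_no-fpc = √(s²/n) = 2.5964681; SE_fpc = √((1−f)s²/n) = 2.237978.
Ratio = √(1−f) = 0.86193162.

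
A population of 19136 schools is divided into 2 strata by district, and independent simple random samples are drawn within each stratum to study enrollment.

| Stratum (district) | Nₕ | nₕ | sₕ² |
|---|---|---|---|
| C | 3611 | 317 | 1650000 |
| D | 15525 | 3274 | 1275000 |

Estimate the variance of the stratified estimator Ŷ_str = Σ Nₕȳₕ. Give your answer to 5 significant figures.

Var(Ŷ_str) = Σₕ Nₕ²(1 − fₕ)sₕ²/nₕ.
C: 3611²·(1 − 317/3611)·1650000/317 = 6.1912133 × 10^10.
D: 15525²·(1 − 3274/15525)·1275000/3274 = 7.4068689 × 10^10.
Sum = 1.3598082 × 10^11.

1.3598 × 10^11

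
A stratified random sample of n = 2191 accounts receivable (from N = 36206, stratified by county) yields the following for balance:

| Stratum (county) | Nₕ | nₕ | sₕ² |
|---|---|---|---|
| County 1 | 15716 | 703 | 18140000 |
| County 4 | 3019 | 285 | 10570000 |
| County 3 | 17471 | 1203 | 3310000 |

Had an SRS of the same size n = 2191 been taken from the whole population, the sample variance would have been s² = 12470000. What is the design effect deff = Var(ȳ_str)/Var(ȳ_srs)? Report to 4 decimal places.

Var(ȳ_str) = Σ Wₕ²(1−fₕ)sₕ²/nₕ with Wₕ = Nₕ/36206:
  County 1: (15716/36206)²·(1−703/15716)·18140000/703 = 4644.408
  County 4: (3019/36206)²·(1−285/3019)·10570000/285 = 233.52354
  County 3: (17471/36206)²·(1−1203/17471)·3310000/1203 = 596.55872
  → Var(ȳ_str) = 5474.4903.
Var(ȳ_srs) = (1 − 2191/36206)·12470000/2191 = 5347.047.
deff = 5474.4903 / 5347.047 = 1.0238.

1.0238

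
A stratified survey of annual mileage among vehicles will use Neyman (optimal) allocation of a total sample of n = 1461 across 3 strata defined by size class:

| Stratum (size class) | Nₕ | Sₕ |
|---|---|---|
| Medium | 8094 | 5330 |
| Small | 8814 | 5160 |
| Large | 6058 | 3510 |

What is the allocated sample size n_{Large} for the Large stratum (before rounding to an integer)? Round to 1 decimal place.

Neyman allocation: nₕ = n·NₕSₕ / Σⱼ NⱼSⱼ.
Σ NⱼSⱼ = 8094·5330 + 8814·5160 + 6058·3510 = 1.0988484 × 10^8.
n_{Large} = 1461·6058·3510 / (1.0988484 × 10^8) = 282.7.

282.7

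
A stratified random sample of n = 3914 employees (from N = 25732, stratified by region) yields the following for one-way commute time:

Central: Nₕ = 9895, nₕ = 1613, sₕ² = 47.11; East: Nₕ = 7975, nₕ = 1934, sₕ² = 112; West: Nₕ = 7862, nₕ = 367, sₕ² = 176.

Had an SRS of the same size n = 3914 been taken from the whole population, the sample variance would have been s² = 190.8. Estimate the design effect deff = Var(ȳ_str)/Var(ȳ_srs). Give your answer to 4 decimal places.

Var(ȳ_str) = Σ Wₕ²(1−fₕ)sₕ²/nₕ with Wₕ = Nₕ/25732:
  Central: (9895/25732)²·(1−1613/9895)·47.11/1613 = 0.0036147867
  East: (7975/25732)²·(1−1934/7975)·112/1934 = 0.0042136067
  West: (7862/25732)²·(1−367/7862)·176/367 = 0.042678013
  → Var(ȳ_str) = 0.050506406.
Var(ȳ_srs) = (1 − 3914/25732)·190.8/3914 = 0.041333192.
deff = 0.050506406 / 0.041333192 = 1.2219.

1.2219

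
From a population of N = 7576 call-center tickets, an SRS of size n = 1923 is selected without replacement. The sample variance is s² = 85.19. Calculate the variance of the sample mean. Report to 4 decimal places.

0.0331

Under SRS without replacement, Var(ȳ) = (1 − f)·s²/n with f = n/N = 1923/7576 = 0.25382788.
Var(ȳ) = (1 − 0.25382788)·85.19/1923 = 0.74617212·0.044300572 = 0.033055852.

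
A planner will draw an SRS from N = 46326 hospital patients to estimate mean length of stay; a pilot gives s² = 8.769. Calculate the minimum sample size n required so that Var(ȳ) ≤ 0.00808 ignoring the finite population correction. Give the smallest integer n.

Without fpc, n₀ = s²/D = 8.769/0.00808 = 1085.2723.
Rounding up, n = 1086.

1086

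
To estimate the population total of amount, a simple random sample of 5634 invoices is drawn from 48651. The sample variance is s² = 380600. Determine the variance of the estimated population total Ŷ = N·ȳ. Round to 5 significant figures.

Var(Ŷ) = N²·Var(ȳ) = N²·(1 − n/N)·s²/n.
f = 5634/48651 = 0.11580440; Var(ȳ) = 0.88419560·380600/5634 = 59.731069.
Var(Ŷ) = 48651² · 59.731069 = 1.4137865 × 10^11.

1.4138 × 10^11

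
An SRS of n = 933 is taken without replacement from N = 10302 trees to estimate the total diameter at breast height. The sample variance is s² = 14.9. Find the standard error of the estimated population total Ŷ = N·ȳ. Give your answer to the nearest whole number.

1242

Var(Ŷ) = N²·Var(ȳ) = N²·(1 − n/N)·s²/n.
f = 933/10302 = 0.09056494; Var(ȳ) = 0.90943506·14.9/933 = 0.014523668.
Var(Ŷ) = 10302² · 0.014523668 = 1.5414144 × 10^6.
SE(Ŷ) = √(1.5414144 × 10^6) = 1242.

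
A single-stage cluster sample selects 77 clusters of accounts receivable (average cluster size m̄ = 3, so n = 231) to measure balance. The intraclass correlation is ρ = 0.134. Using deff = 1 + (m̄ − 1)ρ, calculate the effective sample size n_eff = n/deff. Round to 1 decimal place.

182.2

deff = 1 + (3 − 1)·0.134 = 1 + 0.268 = 1.268.
n_eff = 231 / 1.268 = 182.2.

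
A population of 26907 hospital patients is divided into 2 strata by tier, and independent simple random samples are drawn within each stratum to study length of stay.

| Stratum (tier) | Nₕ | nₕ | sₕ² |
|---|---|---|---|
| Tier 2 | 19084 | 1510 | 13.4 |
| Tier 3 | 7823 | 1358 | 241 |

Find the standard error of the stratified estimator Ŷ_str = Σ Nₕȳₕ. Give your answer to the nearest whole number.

Var(Ŷ_str) = Σₕ Nₕ²(1 − fₕ)sₕ²/nₕ.
Tier 2: 19084²·(1 − 1510/19084)·13.4/1510 = 2.9762395 × 10^6.
Tier 3: 7823²·(1 − 1358/7823)·241/1358 = 8.9755099 × 10^6.
Sum = 1.1951749 × 10^7.
SE = √(1.1951749 × 10^7) = 3457.

3457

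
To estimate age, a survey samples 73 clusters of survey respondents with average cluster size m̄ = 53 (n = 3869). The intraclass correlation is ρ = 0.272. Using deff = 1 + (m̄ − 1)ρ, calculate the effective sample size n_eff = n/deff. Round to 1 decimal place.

deff = 1 + (53 − 1)·0.272 = 1 + 14.144 = 15.144.
n_eff = 3869 / 15.144 = 255.5.

255.5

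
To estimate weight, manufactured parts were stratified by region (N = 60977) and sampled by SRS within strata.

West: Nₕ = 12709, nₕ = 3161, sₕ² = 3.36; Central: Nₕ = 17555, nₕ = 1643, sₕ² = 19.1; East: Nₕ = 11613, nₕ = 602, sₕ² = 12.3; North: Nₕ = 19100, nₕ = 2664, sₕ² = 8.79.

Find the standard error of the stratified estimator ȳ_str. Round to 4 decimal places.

Var(ȳ_str) = Σₕ Wₕ²(1 − fₕ)sₕ²/nₕ with Wₕ = Nₕ/N, N = 60977.
West: Wₕ = 0.20842285; term = 0.20842285²·(1 − 0.24872138)·3.36/3161 = 3.4690173 × 10^-5.
Central: Wₕ = 0.28789544; term = 0.28789544²·(1 − 0.09359157)·19.1/1643 = 8.7335196 × 10^-4.
East: Wₕ = 0.19044886; term = 0.19044886²·(1 − 0.05183846)·12.3/602 = 7.02664 × 10^-4.
North: Wₕ = 0.31323286; term = 0.31323286²·(1 − 0.13947644)·8.79/2664 = 2.7858136 × 10^-4.
Sum = 0.0018892875.
SE = √(0.0018892875) = 0.0435.

0.0435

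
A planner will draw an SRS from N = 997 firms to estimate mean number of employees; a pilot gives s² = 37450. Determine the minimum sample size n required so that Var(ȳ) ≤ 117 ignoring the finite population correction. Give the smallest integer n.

321

Without fpc, n₀ = s²/D = 37450/117 = 320.0855.
Rounding up, n = 321.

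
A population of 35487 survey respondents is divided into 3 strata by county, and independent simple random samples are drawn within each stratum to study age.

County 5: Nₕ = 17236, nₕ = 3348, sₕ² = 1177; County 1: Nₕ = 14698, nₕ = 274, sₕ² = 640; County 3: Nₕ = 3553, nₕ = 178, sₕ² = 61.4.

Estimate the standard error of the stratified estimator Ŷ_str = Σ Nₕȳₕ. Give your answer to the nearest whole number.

Var(Ŷ_str) = Σₕ Nₕ²(1 − fₕ)sₕ²/nₕ.
County 5: 17236²·(1 − 3348/17236)·1177/3348 = 8.4152536 × 10^7.
County 1: 14698²·(1 − 274/14698)·640/274 = 4.9519171 × 10^8.
County 3: 3553²·(1 − 178/3553)·61.4/178 = 4.1363507 × 10^6.
Sum = 5.834806 × 10^8.
SE = √(5.834806 × 10^8) = 24155.

24155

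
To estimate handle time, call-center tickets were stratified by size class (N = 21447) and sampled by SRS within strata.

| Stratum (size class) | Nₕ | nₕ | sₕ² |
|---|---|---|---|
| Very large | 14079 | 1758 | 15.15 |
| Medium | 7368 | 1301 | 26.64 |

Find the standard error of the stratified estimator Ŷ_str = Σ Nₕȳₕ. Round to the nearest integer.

Var(Ŷ_str) = Σₕ Nₕ²(1 − fₕ)sₕ²/nₕ.
Very large: 14079²·(1 − 1758/14079)·15.15/1758 = 1.4948979 × 10^6.
Medium: 7368²·(1 − 1301/7368)·26.64/1301 = 915335.98.
Sum = 2.4102339 × 10^6.
SE = √(2.4102339 × 10^6) = 1552.

1552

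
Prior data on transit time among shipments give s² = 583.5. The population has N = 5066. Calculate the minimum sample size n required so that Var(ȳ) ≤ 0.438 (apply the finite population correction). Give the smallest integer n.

Without fpc, n₀ = s²/D = 583.5/0.438 = 1332.1918.
With fpc, (1 − n/N)·s²/n ≤ D requires n ≥ n₀/(1 + n₀/N) = 1332.1918/(1 + 1332.1918/5066) = 1054.8111.
Rounding up, n = 1055.

1055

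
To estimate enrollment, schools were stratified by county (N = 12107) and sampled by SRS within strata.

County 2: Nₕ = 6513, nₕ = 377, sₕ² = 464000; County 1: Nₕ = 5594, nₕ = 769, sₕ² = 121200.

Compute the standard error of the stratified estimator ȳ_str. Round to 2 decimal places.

Var(ȳ_str) = Σₕ Wₕ²(1 − fₕ)sₕ²/nₕ with Wₕ = Nₕ/N, N = 12107.
County 2: Wₕ = 0.53795325; term = 0.53795325²·(1 − 0.05788423)·464000/377 = 335.55984.
County 1: Wₕ = 0.46204675; term = 0.46204675²·(1 − 0.13746872)·121200/769 = 29.021708.
Sum = 364.58155.
SE = √(364.58155) = 19.09.

19.09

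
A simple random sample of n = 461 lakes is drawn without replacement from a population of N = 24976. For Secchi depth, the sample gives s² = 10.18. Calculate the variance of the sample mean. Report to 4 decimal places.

0.0217

Under SRS without replacement, Var(ȳ) = (1 − f)·s²/n with f = n/N = 461/24976 = 0.01845772.
Var(ȳ) = (1 − 0.01845772)·10.18/461 = 0.98154228·0.02208243 = 0.021674838.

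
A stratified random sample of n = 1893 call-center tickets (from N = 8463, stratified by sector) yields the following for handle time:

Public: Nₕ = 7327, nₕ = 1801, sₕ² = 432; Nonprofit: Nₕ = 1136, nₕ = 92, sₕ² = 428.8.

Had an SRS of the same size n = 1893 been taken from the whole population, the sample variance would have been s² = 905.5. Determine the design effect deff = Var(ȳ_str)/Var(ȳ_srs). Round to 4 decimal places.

Var(ȳ_str) = Σ Wₕ²(1−fₕ)sₕ²/nₕ with Wₕ = Nₕ/8463:
  Public: (7327/8463)²·(1−1801/7327)·432/1801 = 0.1355996
  Nonprofit: (1136/8463)²·(1−92/1136)·428.8/92 = 0.077178636
  → Var(ȳ_str) = 0.21277824.
Var(ȳ_srs) = (1 − 1893/8463)·905.5/1893 = 0.3713461.
deff = 0.21277824 / 0.3713461 = 0.5730.

0.5730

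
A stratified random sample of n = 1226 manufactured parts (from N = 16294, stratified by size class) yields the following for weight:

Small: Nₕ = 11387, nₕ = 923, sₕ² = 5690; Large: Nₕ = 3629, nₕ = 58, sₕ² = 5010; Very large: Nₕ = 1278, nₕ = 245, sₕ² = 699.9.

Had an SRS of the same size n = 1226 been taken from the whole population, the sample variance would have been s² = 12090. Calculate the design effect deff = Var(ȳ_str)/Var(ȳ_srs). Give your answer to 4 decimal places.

0.7673

Var(ȳ_str) = Σ Wₕ²(1−fₕ)sₕ²/nₕ with Wₕ = Nₕ/16294:
  Small: (11387/16294)²·(1−923/11387)·5690/923 = 2.7667008
  Large: (3629/16294)²·(1−58/3629)·5010/58 = 4.2162963
  Very large: (1278/16294)²·(1−245/1278)·699.9/245 = 0.014205145
  → Var(ȳ_str) = 6.9972022.
Var(ȳ_srs) = (1 − 1226/16294)·12090/1226 = 9.1193468.
deff = 6.9972022 / 9.1193468 = 0.7673.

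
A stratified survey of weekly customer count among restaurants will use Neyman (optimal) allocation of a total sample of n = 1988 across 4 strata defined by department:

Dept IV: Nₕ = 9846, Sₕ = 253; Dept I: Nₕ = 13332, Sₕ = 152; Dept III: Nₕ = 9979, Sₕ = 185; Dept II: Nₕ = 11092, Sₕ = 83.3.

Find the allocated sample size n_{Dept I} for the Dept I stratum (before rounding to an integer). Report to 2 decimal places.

552.80

Neyman allocation: nₕ = n·NₕSₕ / Σⱼ NⱼSⱼ.
Σ NⱼSⱼ = 9846·253 + 13332·152 + 9979·185 + 11092·83.3 = 7.2875806 × 10^6.
n_{Dept I} = 1988·13332·152 / (7.2875806 × 10^6) = 552.80.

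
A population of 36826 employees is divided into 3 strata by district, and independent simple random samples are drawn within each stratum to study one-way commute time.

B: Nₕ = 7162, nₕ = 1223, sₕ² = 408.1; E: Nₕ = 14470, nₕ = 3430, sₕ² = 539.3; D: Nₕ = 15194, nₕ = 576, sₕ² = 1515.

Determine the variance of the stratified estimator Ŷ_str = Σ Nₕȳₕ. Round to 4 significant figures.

6.235 × 10^8

Var(Ŷ_str) = Σₕ Nₕ²(1 − fₕ)sₕ²/nₕ.
B: 7162²·(1 − 1223/7162)·408.1/1223 = 1.4193444 × 10^7.
E: 14470²·(1 − 3430/14470)·539.3/3430 = 2.5117355 × 10^7.
D: 15194²·(1 − 576/15194)·1515/576 = 5.8418477 × 10^8.
Sum = 6.2349557 × 10^8.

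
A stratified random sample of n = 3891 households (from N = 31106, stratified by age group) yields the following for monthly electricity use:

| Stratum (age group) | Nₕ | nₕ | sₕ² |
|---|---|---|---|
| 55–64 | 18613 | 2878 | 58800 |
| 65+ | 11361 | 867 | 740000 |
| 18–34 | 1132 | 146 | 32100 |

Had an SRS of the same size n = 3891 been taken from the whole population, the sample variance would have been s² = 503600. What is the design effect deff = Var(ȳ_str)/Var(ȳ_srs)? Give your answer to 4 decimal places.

Var(ȳ_str) = Σ Wₕ²(1−fₕ)sₕ²/nₕ with Wₕ = Nₕ/31106:
  55–64: (18613/31106)²·(1−2878/18613)·58800/2878 = 6.1841687
  65+: (11361/31106)²·(1−867/11361)·740000/867 = 105.16759
  18–34: (1132/31106)²·(1−146/1132)·32100/146 = 0.25362215
  → Var(ȳ_str) = 111.60538.
Var(ȳ_srs) = (1 − 3891/31106)·503600/3891 = 113.23708.
deff = 111.60538 / 113.23708 = 0.9856.

0.9856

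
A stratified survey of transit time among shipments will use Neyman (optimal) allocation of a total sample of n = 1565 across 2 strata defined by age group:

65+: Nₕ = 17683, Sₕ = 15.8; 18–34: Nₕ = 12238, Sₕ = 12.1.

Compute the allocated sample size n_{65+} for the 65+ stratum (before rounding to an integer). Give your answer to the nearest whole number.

1023

Neyman allocation: nₕ = n·NₕSₕ / Σⱼ NⱼSⱼ.
Σ NⱼSⱼ = 17683·15.8 + 12238·12.1 = 427471.2.
n_{65+} = 1565·17683·15.8 / 427471.2 = 1023.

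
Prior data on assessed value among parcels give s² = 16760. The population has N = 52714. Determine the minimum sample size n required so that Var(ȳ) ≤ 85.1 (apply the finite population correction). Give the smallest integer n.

197

Without fpc, n₀ = s²/D = 16760/85.1 = 196.9448.
With fpc, (1 − n/N)·s²/n ≤ D requires n ≥ n₀/(1 + n₀/N) = 196.9448/(1 + 196.9448/52714) = 196.2117.
Rounding up, n = 197.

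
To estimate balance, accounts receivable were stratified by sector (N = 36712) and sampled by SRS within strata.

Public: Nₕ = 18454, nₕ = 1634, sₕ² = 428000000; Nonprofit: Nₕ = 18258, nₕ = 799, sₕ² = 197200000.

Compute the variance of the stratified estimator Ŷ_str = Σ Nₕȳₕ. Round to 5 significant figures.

Var(Ŷ_str) = Σₕ Nₕ²(1 − fₕ)sₕ²/nₕ.
Public: 18454²·(1 − 1634/18454)·428000000/1634 = 8.130331 × 10^13.
Nonprofit: 18258²·(1 − 799/18258)·197200000/799 = 7.8674266 × 10^13.
Sum = 1.5997758 × 10^14.

1.5998 × 10^14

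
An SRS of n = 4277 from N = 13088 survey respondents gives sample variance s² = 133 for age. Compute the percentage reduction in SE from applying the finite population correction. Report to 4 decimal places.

f = n/N = 4277/13088 = 0.32678790.
SE_no-fpc = √(s²/n) = 0.17634218; SE_fpc = √((1−f)s²/n) = 0.14468788.
Ratio = √(1−f) = 0.82049504. Reduction = 100·(1 − 0.82049504) = 17.9505%.

17.9505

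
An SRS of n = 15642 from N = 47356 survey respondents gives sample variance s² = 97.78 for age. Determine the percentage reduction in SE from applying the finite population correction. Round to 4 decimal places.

18.1652

f = n/N = 15642/47356 = 0.33030661.
SE_no-fpc = √(s²/n) = 0.079064017; SE_fpc = √((1−f)s²/n) = 0.064701877.
Ratio = √(1−f) = 0.81834796. Reduction = 100·(1 − 0.81834796) = 18.1652%.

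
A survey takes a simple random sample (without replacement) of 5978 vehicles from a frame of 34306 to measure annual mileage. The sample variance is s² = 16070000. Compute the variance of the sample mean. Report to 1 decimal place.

Under SRS without replacement, Var(ȳ) = (1 − f)·s²/n with f = n/N = 5978/34306 = 0.17425523.
Var(ȳ) = (1 − 0.17425523)·16070000/5978 = 0.82574477·2688.19 = 2219.7589.

2219.8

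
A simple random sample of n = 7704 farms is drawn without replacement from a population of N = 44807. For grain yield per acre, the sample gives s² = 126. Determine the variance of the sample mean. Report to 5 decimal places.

0.01354

Under SRS without replacement, Var(ȳ) = (1 − f)·s²/n with f = n/N = 7704/44807 = 0.17193742.
Var(ȳ) = (1 − 0.17193742)·126/7704 = 0.82806258·0.01635514 = 0.01354308.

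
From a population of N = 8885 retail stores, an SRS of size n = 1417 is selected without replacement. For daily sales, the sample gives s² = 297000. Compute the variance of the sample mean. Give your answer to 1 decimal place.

Under SRS without replacement, Var(ȳ) = (1 − f)·s²/n with f = n/N = 1417/8885 = 0.15948227.
Var(ȳ) = (1 − 0.15948227)·297000/1417 = 0.84051773·209.59774 = 176.17062.

176.2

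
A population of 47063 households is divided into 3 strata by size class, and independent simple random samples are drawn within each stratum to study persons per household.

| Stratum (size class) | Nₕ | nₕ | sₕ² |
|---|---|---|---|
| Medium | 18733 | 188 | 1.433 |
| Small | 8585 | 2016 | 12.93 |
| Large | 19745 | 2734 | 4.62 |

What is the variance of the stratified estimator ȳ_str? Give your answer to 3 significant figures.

Var(ȳ_str) = Σₕ Wₕ²(1 − fₕ)sₕ²/nₕ with Wₕ = Nₕ/N, N = 47063.
Medium: Wₕ = 0.39804092; term = 0.39804092²·(1 − 0.01003577)·1.433/188 = 0.0011955378.
Small: Wₕ = 0.18241506; term = 0.18241506²·(1 − 0.23482819)·12.93/2016 = 1.6330081 × 10^-4.
Large: Wₕ = 0.41954402; term = 0.41954402²·(1 − 0.13846543)·4.62/2734 = 2.5625434 × 10^-4.
Sum = 0.001615093.

0.00162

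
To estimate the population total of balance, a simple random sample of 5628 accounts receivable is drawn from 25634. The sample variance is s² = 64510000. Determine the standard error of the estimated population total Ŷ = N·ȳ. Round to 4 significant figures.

Var(Ŷ) = N²·Var(ȳ) = N²·(1 − n/N)·s²/n.
f = 5628/25634 = 0.21955216; Var(ȳ) = 0.78044784·64510000/5628 = 8945.7517.
Var(Ŷ) = 25634² · 8945.7517 = 5.8782709 × 10^12.
SE(Ŷ) = √(5.8782709 × 10^12) = 2.425 × 10^6.

2.425 × 10^6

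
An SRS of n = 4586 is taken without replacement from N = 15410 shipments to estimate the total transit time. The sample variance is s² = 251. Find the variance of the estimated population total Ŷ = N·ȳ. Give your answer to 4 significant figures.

9.129 × 10^6

Var(Ŷ) = N²·Var(ȳ) = N²·(1 − n/N)·s²/n.
f = 4586/15410 = 0.29759896; Var(ȳ) = 0.70240104·251/4586 = 0.038443668.
Var(Ŷ) = 15410² · 0.038443668 = 9.1291448 × 10^6.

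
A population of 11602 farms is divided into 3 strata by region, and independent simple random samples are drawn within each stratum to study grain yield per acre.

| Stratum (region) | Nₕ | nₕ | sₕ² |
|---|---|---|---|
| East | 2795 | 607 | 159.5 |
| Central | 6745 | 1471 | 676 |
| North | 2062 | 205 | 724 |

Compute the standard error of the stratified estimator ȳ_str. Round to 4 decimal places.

Var(ȳ_str) = Σₕ Wₕ²(1 − fₕ)sₕ²/nₕ with Wₕ = Nₕ/N, N = 11602.
East: Wₕ = 0.24090674; term = 0.24090674²·(1 − 0.21717352)·159.5/607 = 0.011938105.
Central: Wₕ = 0.58136528; term = 0.58136528²·(1 − 0.21808747)·676/1471 = 0.121448.
North: Wₕ = 0.17772798; term = 0.17772798²·(1 − 0.09941804)·724/205 = 0.1004661.
Sum = 0.23385221.
SE = √(0.23385221) = 0.4836.

0.4836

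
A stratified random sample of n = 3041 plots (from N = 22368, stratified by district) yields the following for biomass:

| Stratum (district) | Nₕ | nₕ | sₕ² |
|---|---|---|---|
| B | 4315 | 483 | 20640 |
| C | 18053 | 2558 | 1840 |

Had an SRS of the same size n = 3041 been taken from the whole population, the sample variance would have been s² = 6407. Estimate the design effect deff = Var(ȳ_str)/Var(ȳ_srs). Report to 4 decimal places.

0.9967

Var(ȳ_str) = Σ Wₕ²(1−fₕ)sₕ²/nₕ with Wₕ = Nₕ/22368:
  B: (4315/22368)²·(1−483/4315)·20640/483 = 1.4122597
  C: (18053/22368)²·(1−2558/18053)·1840/2558 = 0.40216469
  → Var(ȳ_str) = 1.8144244.
Var(ȳ_srs) = (1 − 3041/22368)·6407/3041 = 1.8204368.
deff = 1.8144244 / 1.8204368 = 0.9967.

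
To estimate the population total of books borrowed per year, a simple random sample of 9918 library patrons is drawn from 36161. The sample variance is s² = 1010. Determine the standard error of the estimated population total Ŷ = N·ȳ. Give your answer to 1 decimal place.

9830.5

Var(Ŷ) = N²·Var(ȳ) = N²·(1 − n/N)·s²/n.
f = 9918/36161 = 0.27427339; Var(ȳ) = 0.72572661·1010/9918 = 0.073904404.
Var(Ŷ) = 36161² · 0.073904404 = 9.6638723 × 10^7.
SE(Ŷ) = √(9.6638723 × 10^7) = 9830.5.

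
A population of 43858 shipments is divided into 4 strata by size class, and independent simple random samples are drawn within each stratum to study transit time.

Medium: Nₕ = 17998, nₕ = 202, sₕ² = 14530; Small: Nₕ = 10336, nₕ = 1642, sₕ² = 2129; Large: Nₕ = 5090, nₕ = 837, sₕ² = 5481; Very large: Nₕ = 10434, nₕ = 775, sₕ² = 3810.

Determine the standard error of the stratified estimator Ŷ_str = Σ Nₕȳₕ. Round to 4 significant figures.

154200

Var(Ŷ_str) = Σₕ Nₕ²(1 − fₕ)sₕ²/nₕ.
Medium: 17998²·(1 − 202/17998)·14530/202 = 2.3038855 × 10^10.
Small: 10336²·(1 − 1642/10336)·2129/1642 = 1.1651307 × 10^8.
Large: 5090²·(1 − 837/5090)·5481/837 = 1.4175798 × 10^8.
Very large: 10434²·(1 − 775/10434)·3810/775 = 4.9545735 × 10^8.
Sum = 2.3792583 × 10^10.
SE = √(2.3792583 × 10^10) = 154200.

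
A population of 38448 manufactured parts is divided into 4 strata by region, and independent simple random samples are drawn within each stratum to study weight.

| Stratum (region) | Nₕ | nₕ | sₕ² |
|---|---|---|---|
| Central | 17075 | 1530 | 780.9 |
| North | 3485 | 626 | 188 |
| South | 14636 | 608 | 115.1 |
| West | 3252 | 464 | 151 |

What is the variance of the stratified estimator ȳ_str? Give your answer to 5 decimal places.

0.12196

Var(ȳ_str) = Σₕ Wₕ²(1 − fₕ)sₕ²/nₕ with Wₕ = Nₕ/N, N = 38448.
Central: Wₕ = 0.44410633; term = 0.44410633²·(1 − 0.08960469)·780.9/1530 = 0.09164482.
North: Wₕ = 0.09064191; term = 0.09064191²·(1 − 0.17962697)·188/626 = 0.0020241978.
South: Wₕ = 0.38067000; term = 0.38067000²·(1 − 0.04154140)·115.1/608 = 0.026293136.
West: Wₕ = 0.08458177; term = 0.08458177²·(1 − 0.14268143)·151/464 = 0.0019959735.
Sum = 0.12195813.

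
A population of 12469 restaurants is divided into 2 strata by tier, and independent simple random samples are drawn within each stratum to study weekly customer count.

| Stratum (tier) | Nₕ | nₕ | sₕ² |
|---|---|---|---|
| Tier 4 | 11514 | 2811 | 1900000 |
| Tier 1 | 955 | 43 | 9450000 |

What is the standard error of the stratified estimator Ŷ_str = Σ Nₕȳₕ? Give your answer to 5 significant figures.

Var(Ŷ_str) = Σₕ Nₕ²(1 − fₕ)sₕ²/nₕ.
Tier 4: 11514²·(1 − 2811/11514)·1900000/2811 = 6.7731074 × 10^10.
Tier 1: 955²·(1 − 43/955)·9450000/43 = 1.9140865 × 10^11.
Sum = 2.5913972 × 10^11.
SE = √(2.5913972 × 10^11) = 509060.

509060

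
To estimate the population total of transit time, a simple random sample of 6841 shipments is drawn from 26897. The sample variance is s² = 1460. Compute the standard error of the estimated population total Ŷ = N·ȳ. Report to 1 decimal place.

10729.8

Var(Ŷ) = N²·Var(ȳ) = N²·(1 − n/N)·s²/n.
f = 6841/26897 = 0.25434063; Var(ȳ) = 0.74565937·1460/6841 = 0.15913794.
Var(Ŷ) = 26897² · 0.15913794 = 1.1512812 × 10^8.
SE(Ŷ) = √(1.1512812 × 10^8) = 10729.8.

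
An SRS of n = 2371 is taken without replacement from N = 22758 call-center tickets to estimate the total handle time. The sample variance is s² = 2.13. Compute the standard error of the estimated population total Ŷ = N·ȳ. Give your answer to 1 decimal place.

645.6

Var(Ŷ) = N²·Var(ȳ) = N²·(1 − n/N)·s²/n.
f = 2371/22758 = 0.10418314; Var(ȳ) = 0.89581686·2.13/2371 = 8.0476166 × 10^-4.
Var(Ŷ) = 22758² · (8.0476166 × 10^-4) = 416807.44.
SE(Ŷ) = √(416807.44) = 645.6.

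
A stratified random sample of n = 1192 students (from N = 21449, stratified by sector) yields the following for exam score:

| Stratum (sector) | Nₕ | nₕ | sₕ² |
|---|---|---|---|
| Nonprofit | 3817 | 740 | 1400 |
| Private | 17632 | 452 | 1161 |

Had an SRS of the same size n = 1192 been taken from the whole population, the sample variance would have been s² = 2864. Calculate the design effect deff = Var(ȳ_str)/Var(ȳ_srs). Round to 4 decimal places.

Var(ȳ_str) = Σ Wₕ²(1−fₕ)sₕ²/nₕ with Wₕ = Nₕ/21449:
  Nonprofit: (3817/21449)²·(1−740/3817)·1400/740 = 0.048298303
  Private: (17632/21449)²·(1−452/17632)·1161/452 = 1.6912368
  → Var(ȳ_str) = 1.7395351.
Var(ȳ_srs) = (1 − 1192/21449)·2864/1192 = 2.2691585.
deff = 1.7395351 / 2.2691585 = 0.7666.

0.7666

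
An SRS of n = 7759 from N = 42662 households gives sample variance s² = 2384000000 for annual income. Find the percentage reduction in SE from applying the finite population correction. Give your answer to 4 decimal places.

9.5495

f = n/N = 7759/42662 = 0.18187145.
SE_no-fpc = √(s²/n) = 554.30686; SE_fpc = √((1−f)s²/n) = 501.37309.
Ratio = √(1−f) = 0.90450459. Reduction = 100·(1 − 0.90450459) = 9.5495%.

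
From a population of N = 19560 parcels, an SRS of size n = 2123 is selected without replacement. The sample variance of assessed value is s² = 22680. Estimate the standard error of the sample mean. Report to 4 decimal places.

3.0860

Under SRS without replacement, Var(ȳ) = (1 − f)·s²/n with f = n/N = 2123/19560 = 0.10853783.
Var(ȳ) = (1 − 0.10853783)·22680/2123 = 0.89146217·10.682996 = 9.5234866.
SE(ȳ) = √(9.5234866) = 3.0860.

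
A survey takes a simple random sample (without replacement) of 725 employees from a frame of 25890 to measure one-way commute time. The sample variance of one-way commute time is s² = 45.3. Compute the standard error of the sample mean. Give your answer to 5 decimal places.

Under SRS without replacement, Var(ȳ) = (1 − f)·s²/n with f = n/N = 725/25890 = 0.02800309.
Var(ȳ) = (1 − 0.02800309)·45.3/725 = 0.97199691·0.062482759 = 0.060733048.
SE(ȳ) = √(0.060733048) = 0.24644.

0.24644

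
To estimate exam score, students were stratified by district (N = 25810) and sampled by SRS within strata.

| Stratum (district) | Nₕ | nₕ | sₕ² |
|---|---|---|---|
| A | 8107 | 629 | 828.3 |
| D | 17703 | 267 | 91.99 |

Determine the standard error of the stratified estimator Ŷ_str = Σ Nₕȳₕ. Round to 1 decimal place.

Var(Ŷ_str) = Σₕ Nₕ²(1 − fₕ)sₕ²/nₕ.
A: 8107²·(1 − 629/8107)·828.3/629 = 7.9833037 × 10^7.
D: 17703²·(1 − 267/17703)·91.99/267 = 1.0634647 × 10^8.
Sum = 1.8617951 × 10^8.
SE = √(1.8617951 × 10^8) = 13644.8.

13644.8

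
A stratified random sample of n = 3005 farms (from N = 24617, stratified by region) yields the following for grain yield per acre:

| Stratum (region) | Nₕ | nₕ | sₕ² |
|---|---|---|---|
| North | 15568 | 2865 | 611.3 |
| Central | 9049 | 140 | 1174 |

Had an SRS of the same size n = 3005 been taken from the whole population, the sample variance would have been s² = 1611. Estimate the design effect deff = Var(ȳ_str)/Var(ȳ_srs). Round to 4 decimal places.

Var(ȳ_str) = Σ Wₕ²(1−fₕ)sₕ²/nₕ with Wₕ = Nₕ/24617:
  North: (15568/24617)²·(1−2865/15568)·611.3/2865 = 0.06963036
  Central: (9049/24617)²·(1−140/9049)·1174/140 = 1.1155765
  → Var(ȳ_str) = 1.1852069.
Var(ȳ_srs) = (1 − 3005/24617)·1611/3005 = 0.47066391.
deff = 1.1852069 / 0.47066391 = 2.5182.

2.5182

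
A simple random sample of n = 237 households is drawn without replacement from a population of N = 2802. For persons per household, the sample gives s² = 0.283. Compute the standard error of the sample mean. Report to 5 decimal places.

Under SRS without replacement, Var(ȳ) = (1 − f)·s²/n with f = n/N = 237/2802 = 0.08458244.
Var(ȳ) = (1 − 0.08458244)·0.283/237 = 0.91541756·0.0011940928 = 0.0010930935.
SE(ȳ) = √(0.0010930935) = 0.03306.

0.03306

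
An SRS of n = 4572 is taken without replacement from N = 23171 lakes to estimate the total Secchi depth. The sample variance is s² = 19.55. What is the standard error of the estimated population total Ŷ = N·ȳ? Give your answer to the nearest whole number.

1357

Var(Ŷ) = N²·Var(ȳ) = N²·(1 − n/N)·s²/n.
f = 4572/23171 = 0.19731561; Var(ȳ) = 0.80268439·19.55/4572 = 0.0034323009.
Var(Ŷ) = 23171² · 0.0034323009 = 1.842786 × 10^6.
SE(Ŷ) = √(1.842786 × 10^6) = 1357.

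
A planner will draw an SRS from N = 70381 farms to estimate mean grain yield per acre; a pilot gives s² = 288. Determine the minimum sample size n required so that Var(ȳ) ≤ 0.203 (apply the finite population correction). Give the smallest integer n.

Without fpc, n₀ = s²/D = 288/0.203 = 1418.7192.
With fpc, (1 − n/N)·s²/n ≤ D requires n ≥ n₀/(1 + n₀/N) = 1418.7192/(1 + 1418.7192/70381) = 1390.6862.
Rounding up, n = 1391.

1391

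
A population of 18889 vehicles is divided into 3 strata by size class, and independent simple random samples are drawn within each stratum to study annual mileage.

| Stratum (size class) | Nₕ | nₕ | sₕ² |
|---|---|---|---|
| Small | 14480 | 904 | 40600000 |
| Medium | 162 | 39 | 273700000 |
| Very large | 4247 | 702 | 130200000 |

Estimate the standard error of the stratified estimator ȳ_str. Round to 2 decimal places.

Var(ȳ_str) = Σₕ Wₕ²(1 − fₕ)sₕ²/nₕ with Wₕ = Nₕ/N, N = 18889.
Small: Wₕ = 0.76658373; term = 0.76658373²·(1 − 0.06243094)·40600000/904 = 24744.579.
Medium: Wₕ = 0.00857642; term = 0.00857642²·(1 − 0.24074074)·273700000/39 = 391.9335.
Very large: Wₕ = 0.22483985; term = 0.22483985²·(1 − 0.16529315)·130200000/702 = 7826.263.
Sum = 32962.776.
SE = √(32962.776) = 181.56.

181.56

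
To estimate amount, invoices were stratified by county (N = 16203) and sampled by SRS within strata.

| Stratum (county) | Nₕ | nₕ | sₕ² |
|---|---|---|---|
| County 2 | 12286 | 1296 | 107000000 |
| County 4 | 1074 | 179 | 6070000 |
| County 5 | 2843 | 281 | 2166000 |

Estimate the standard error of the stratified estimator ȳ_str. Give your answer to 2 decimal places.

Var(ȳ_str) = Σₕ Wₕ²(1 − fₕ)sₕ²/nₕ with Wₕ = Nₕ/N, N = 16203.
County 2: Wₕ = 0.75825464; term = 0.75825464²·(1 − 0.10548592)·107000000/1296 = 42461.577.
County 4: Wₕ = 0.06628402; term = 0.06628402²·(1 − 0.16666667)·6070000/179 = 124.15726.
County 5: Wₕ = 0.17546133; term = 0.17546133²·(1 − 0.09883925)·2166000/281 = 213.85394.
Sum = 42799.588.
SE = √(42799.588) = 206.88.

206.88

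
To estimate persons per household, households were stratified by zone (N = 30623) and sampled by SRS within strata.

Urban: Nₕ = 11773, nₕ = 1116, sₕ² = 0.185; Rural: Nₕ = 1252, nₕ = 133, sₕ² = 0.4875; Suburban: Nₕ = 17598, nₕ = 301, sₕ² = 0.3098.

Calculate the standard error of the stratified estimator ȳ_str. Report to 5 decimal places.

Var(ȳ_str) = Σₕ Wₕ²(1 − fₕ)sₕ²/nₕ with Wₕ = Nₕ/N, N = 30623.
Urban: Wₕ = 0.38444960; term = 0.38444960²·(1 − 0.09479317)·0.185/1116 = 2.2178602 × 10^-5.
Rural: Wₕ = 0.04088430; term = 0.04088430²·(1 − 0.10623003)·0.4875/133 = 5.4759809 × 10^-6.
Suburban: Wₕ = 0.57466610; term = 0.57466610²·(1 − 0.01710422)·0.3098/301 = 3.3408236 × 10^-4.
Sum = 3.6173694 × 10^-4.
SE = √(3.6173694 × 10^-4) = 0.01902.

0.01902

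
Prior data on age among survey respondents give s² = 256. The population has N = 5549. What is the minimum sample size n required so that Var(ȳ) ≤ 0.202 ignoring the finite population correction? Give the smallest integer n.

Without fpc, n₀ = s²/D = 256/0.202 = 1267.3267.
Rounding up, n = 1268.

1268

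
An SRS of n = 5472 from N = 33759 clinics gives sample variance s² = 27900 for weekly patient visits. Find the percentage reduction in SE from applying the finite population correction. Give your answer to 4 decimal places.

8.4626

f = n/N = 5472/33759 = 0.16209011.
SE_no-fpc = √(s²/n) = 2.2580266; SE_fpc = √((1−f)s²/n) = 2.0669393.
Ratio = √(1−f) = 0.91537418. Reduction = 100·(1 − 0.91537418) = 8.4626%.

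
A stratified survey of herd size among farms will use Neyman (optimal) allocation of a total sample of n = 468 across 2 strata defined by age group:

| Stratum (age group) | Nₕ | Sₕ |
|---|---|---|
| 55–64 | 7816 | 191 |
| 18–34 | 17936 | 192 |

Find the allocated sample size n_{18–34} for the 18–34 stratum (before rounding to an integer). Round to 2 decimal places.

326.47

Neyman allocation: nₕ = n·NₕSₕ / Σⱼ NⱼSⱼ.
Σ NⱼSⱼ = 7816·191 + 17936·192 = 4.936568 × 10^6.
n_{18–34} = 468·17936·192 / (4.936568 × 10^6) = 326.47.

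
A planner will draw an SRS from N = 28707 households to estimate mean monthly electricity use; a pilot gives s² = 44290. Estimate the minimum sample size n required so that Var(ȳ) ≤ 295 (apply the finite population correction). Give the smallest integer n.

150

Without fpc, n₀ = s²/D = 44290/295 = 150.1356.
With fpc, (1 − n/N)·s²/n ≤ D requires n ≥ n₀/(1 + n₀/N) = 150.1356/(1 + 150.1356/28707) = 149.3545.
Rounding up, n = 150.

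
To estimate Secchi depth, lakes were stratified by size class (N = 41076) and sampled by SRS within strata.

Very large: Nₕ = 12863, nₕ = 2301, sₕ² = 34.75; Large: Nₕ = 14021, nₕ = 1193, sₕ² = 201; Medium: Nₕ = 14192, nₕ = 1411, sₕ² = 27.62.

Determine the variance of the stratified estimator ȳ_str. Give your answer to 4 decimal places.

Var(ȳ_str) = Σₕ Wₕ²(1 − fₕ)sₕ²/nₕ with Wₕ = Nₕ/N, N = 41076.
Very large: Wₕ = 0.31315123; term = 0.31315123²·(1 − 0.17888517)·34.75/2301 = 0.0012160469.
Large: Wₕ = 0.34134288; term = 0.34134288²·(1 − 0.08508666)·201/1193 = 0.017960452.
Medium: Wₕ = 0.34550589; term = 0.34550589²·(1 − 0.09942221)·27.62/1411 = 0.0021044025.
Sum = 0.021280901.

0.0213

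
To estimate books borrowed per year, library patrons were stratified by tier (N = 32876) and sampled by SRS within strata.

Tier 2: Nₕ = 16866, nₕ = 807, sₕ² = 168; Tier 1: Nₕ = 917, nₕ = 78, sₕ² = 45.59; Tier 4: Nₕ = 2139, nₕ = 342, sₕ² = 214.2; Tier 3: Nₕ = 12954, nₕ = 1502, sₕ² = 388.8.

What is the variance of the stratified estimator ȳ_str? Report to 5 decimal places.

Var(ȳ_str) = Σₕ Wₕ²(1 − fₕ)sₕ²/nₕ with Wₕ = Nₕ/N, N = 32876.
Tier 2: Wₕ = 0.51301862; term = 0.51301862²·(1 − 0.04784774)·168/807 = 0.052168506.
Tier 1: Wₕ = 0.02789269; term = 0.02789269²·(1 − 0.08505998)·45.59/78 = 4.160527 × 10^-4.
Tier 4: Wₕ = 0.06506266; term = 0.06506266²·(1 − 0.15988780)·214.2/342 = 0.0022273798.
Tier 3: Wₕ = 0.39402604; term = 0.39402604²·(1 − 0.11594874)·388.8/1502 = 0.035529051.
Sum = 0.09034099.

0.09034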